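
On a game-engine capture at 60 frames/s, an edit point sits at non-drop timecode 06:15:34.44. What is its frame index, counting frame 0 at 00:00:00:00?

Total seconds to the label: (6 × 3600 + 15 × 60 + 34) = 22534.
Frame index = 22534 × 60 + 44 = 1352084.

1352084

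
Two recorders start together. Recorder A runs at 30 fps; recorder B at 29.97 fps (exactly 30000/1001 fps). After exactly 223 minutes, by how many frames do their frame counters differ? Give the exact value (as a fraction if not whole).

401400/1001 frames

223 min = 13380 s.
A emits 30 × 13380 = 401400 frames; B emits 30000/1001 × 13380 = 401400000/1001.
Difference = 401400/1001 frames (≈ 400.9990); B is behind A.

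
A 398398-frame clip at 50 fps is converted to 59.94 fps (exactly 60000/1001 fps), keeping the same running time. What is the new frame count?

477600 frames

Target frames = source frames × (target rate / source rate) = 398398 × (60000/1001)/(50) = 398398 × 1200/1001 = 477600.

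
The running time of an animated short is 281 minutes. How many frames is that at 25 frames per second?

421500 frames

281 min = 16860 s.
Frames = 16860 × 25 = 421500.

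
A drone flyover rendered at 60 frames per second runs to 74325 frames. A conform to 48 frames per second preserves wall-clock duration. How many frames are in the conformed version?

59460 frames

Target frames = source frames × (target rate / source rate) = 74325 × (48)/(60) = 74325 × 4/5 = 59460.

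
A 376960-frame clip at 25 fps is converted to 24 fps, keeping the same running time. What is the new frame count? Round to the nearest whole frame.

361882 frames

Frames at target rate = 376960 × (24) / (25) = 1809408/5 ≈ 361881.600.
Nearest whole frame: 361882.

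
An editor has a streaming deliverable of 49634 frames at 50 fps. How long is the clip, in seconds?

Running time = 49634 / (50) = 992.68 s.

992.68 seconds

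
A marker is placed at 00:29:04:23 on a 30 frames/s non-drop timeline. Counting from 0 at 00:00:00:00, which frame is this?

frame 52343

Total seconds to the label: (0 × 3600 + 29 × 60 + 4) = 1744.
Frame index = 1744 × 30 + 23 = 52343.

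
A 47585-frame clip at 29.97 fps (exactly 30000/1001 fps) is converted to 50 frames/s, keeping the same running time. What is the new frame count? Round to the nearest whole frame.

Frames at target rate = 47585 × (50) / (30000/1001) = 9526517/120 ≈ 79387.642.
Nearest whole frame: 79388.

79388 frames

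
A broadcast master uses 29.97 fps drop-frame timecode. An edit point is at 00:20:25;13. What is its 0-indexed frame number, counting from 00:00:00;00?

36727

Complete 10-minute blocks: 2, each 17982 frames → 35964.
Remaining 0 whole minutes in the current block: 0 frames.
Within the current minute: 25 × 30 + 13 = 763. Total = 35964 + 0 + 763 = 36727.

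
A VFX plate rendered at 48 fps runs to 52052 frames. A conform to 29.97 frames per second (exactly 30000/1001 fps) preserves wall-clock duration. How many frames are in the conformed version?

Target frames = source frames × (target rate / source rate) = 52052 × (30000/1001)/(48) = 52052 × 625/1001 = 32500.

32500 frames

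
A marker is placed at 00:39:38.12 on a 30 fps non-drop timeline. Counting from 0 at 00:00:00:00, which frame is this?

frame 71352

Total seconds to the label: (0 × 3600 + 39 × 60 + 38) = 2378.
Frame index = 2378 × 30 + 12 = 71352.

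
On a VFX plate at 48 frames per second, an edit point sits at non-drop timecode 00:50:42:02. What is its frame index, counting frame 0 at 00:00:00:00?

146018

Total seconds to the label: (0 × 3600 + 50 × 60 + 42) = 3042.
Frame index = 3042 × 48 + 2 = 146018.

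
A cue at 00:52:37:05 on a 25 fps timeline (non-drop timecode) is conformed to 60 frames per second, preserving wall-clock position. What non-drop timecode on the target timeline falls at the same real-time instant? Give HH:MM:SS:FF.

00:52:37:12

Source frame index: (0×3600 + 52×60 + 37) × 25 + 5 = 78930.
Real time: 78930 / (25) = 15786/5 s.
Target frame: (15786/5) × (60) = 189432.
At 60 labels/s: frame 189432 → 00:52:37:12.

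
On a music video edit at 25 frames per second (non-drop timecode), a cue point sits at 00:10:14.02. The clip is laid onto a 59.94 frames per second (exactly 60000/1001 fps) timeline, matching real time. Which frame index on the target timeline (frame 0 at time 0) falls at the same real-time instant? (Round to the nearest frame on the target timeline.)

Source frame index: (0×3600 + 10×60 + 14) × 25 + 2 = 15352.
Real time: 15352 / (25) = 15352/25 s.
Target frame: (15352/25) × (60000/1001) = 36844800/1001 ≈ 36807.992 → 36808.

frame 36808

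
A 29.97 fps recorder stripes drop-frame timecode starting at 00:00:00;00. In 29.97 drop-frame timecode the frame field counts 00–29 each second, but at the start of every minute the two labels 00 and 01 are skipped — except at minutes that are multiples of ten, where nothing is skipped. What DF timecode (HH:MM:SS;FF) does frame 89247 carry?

Ten DF minutes hold 17982 frames, so frame 89247 lies in block 4 (frames 71928–89909) with 17319 frames into that block.
The block's first minute is 1800 frames and the rest 1798 each; 17319 frames reaches minute 9, so 4 × 18 + 9 × 2 = 90 labels have been skipped so far.
Adding those back, label number 89247 + 90 = 89337 at 30 labels/s is 2977 s + 27 f = 0 h 49 min 37 s frame 27, i.e. 00:49:37;27.

00:49:37;27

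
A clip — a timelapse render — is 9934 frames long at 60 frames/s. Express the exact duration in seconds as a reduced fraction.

Running time = 9934 ÷ (60) = 9934 × 1/60 = 4967/30 s.

4967/30 seconds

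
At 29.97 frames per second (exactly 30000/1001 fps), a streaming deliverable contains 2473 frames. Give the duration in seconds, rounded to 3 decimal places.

82.516 seconds

Running time = 2473 × 1001/30000 = 2475473/30000 s ≈ 82.516 s.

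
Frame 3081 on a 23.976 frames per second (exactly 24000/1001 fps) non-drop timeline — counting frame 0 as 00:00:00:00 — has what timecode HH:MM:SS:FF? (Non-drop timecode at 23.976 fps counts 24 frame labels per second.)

3081 ÷ 24 = 128 full seconds, remainder 9 frames.
128 s = 0 h 2 min 8 s.
Timecode: 00:02:08:09.

00:02:08:09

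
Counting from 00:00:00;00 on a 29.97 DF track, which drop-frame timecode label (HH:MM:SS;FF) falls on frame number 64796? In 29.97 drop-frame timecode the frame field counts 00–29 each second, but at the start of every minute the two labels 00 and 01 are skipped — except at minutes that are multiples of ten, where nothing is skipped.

00:36:02;02

Ten DF minutes hold 17982 frames, so frame 64796 lies in block 3 (frames 53946–71927) with 10850 frames into that block.
The block's first minute is 1800 frames and the rest 1798 each; 10850 frames reaches minute 6, so 3 × 18 + 6 × 2 = 66 labels have been skipped so far.
Adding those back, label number 64796 + 66 = 64862 at 30 labels/s is 2162 s + 2 f = 0 h 36 min 2 s frame 2, i.e. 00:36:02;02.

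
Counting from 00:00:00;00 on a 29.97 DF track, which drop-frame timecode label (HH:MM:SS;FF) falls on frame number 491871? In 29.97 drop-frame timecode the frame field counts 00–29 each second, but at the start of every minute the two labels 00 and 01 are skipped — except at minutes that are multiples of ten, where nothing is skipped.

Each 10-minute DF block holds 10 × 60 × 30 − 9 × 2 = 17982 frames. 491871 ÷ 17982 → 27 full blocks, remainder 6357.
Within the partial block the first minute is 1800 frames and each further minute 1798, so 3 further minute boundaries passed. Total skipped labels = 18 × 27 + 2 × 3 = 492.
Non-drop label index = 491871 + 492 = 492363; at 30 labels/s that is 04:33:32:03, i.e. DF 04:33:32;03.

04:33:32;03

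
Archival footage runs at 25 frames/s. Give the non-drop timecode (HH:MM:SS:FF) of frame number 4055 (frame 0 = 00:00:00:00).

00:02:42:05

4055 ÷ 25 = 162 full seconds, remainder 5 frames.
162 s = 0 h 2 min 42 s.
Timecode: 00:02:42:05.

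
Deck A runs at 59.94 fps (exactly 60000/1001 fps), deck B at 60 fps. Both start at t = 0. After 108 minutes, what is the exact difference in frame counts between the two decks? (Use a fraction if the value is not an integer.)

108 min = 6480 s.
A emits 60000/1001 × 6480 = 388800000/1001 frames; B emits 60 × 6480 = 388800.
Difference = 388800/1001 frames (≈ 388.4116); B is ahead of A.

388800/1001 frames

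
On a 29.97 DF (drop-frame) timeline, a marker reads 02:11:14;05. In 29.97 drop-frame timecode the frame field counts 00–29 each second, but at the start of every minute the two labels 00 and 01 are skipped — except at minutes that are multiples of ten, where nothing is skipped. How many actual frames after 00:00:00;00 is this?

As if non-drop at 30 labels/s: (2 × 3600 + 11 × 60 + 14) × 30 + 5 = 236225.
Minute boundaries passed: 131; those not divisible by 10: 131 − 13 = 118; dropped labels = 2 × 118 = 236.
Actual frame index = 236225 − 236 = 235989.

235989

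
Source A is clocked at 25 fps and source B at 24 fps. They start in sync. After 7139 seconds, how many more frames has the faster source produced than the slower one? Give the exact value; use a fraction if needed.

A emits 25 × 7139 = 178475 frames; B emits 24 × 7139 = 171336.
Difference = 7139 frames; B is behind A.

7139 frames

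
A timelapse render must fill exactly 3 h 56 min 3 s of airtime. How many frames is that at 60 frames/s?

849780 frames

3 h 56 min 3 s = 14163 s.
Frames = 14163 × 60 = 849780.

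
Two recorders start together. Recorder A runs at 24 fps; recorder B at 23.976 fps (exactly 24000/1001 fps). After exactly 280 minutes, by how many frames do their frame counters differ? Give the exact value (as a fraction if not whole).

280 min = 16800 s.
A emits 24 × 16800 = 403200 frames; B emits 24000/1001 × 16800 = 57600000/143.
Difference = 57600/143 frames (≈ 402.7972); B is behind A.

57600/143 frames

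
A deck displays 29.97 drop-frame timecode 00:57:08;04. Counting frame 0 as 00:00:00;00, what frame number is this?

Complete 10-minute blocks: 5, each 17982 frames → 89910.
Remaining 7 whole minutes in the current block: 1800 + 6 × 1798 = 12588 frames.
Within the current minute: 8 × 30 + 4 − 2 = 242 (labels ;00/;01 skipped at this minute). Total = 89910 + 12588 + 242 = 102740.

102740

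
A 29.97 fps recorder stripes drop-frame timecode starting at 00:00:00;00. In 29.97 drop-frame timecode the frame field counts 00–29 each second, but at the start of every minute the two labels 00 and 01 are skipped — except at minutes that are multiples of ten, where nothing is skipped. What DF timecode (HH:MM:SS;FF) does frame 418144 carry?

03:52:32;02

Each 10-minute DF block holds 10 × 60 × 30 − 9 × 2 = 17982 frames. 418144 ÷ 17982 → 23 full blocks, remainder 4558.
Within the partial block the first minute is 1800 frames and each further minute 1798, so 2 further minute boundaries passed. Total skipped labels = 18 × 23 + 2 × 2 = 418.
Non-drop label index = 418144 + 418 = 418562; at 30 labels/s that is 03:52:32:02, i.e. DF 03:52:32;02.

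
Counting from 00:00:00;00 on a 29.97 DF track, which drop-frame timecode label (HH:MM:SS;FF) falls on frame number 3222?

Each 10-minute DF block holds 10 × 60 × 30 − 9 × 2 = 17982 frames. 3222 ÷ 17982 → 0 full blocks, remainder 3222.
Within the partial block the first minute is 1800 frames and each further minute 1798, so 1 further minute boundary passed. Total skipped labels = 18 × 0 + 2 × 1 = 2.
Non-drop label index = 3222 + 2 = 3224; at 30 labels/s that is 00:01:47:14, i.e. DF 00:01:47;14.

00:01:47;14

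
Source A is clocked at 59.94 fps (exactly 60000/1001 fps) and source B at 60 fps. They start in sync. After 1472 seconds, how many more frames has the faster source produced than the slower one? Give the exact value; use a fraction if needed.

A emits 60000/1001 × 1472 = 88320000/1001 frames; B emits 60 × 1472 = 88320.
Difference = 88320/1001 frames (≈ 88.2318); B is ahead of A.

88320/1001 frames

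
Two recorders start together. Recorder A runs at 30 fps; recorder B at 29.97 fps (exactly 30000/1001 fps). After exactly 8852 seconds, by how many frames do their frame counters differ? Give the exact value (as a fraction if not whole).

265560/1001 frames

A emits 30 × 8852 = 265560 frames; B emits 30000/1001 × 8852 = 265560000/1001.
Difference = 265560/1001 frames (≈ 265.2947); B is behind A.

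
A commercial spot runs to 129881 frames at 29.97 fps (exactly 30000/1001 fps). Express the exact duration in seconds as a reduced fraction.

130010881/30000 seconds

Running time = 129881 ÷ (30000/1001) = 129881 × 1001/30000 = 130010881/30000 s.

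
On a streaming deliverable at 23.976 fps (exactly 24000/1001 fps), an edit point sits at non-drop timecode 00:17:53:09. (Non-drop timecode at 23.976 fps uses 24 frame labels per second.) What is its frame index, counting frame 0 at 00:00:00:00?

Total seconds to the label: (0 × 3600 + 17 × 60 + 53) = 1073.
Frame index = 1073 × 24 + 9 = 25761.

25761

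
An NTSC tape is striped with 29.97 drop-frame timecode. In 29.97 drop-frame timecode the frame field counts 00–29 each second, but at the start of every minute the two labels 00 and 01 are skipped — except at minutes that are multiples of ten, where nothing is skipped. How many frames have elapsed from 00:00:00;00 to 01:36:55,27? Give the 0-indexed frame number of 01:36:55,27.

As if non-drop at 30 labels/s: (1 × 3600 + 36 × 60 + 55) × 30 + 27 = 174477.
Minute boundaries passed: 96; those not divisible by 10: 96 − 9 = 87; dropped labels = 2 × 87 = 174.
Actual frame index = 174477 − 174 = 174303.

174303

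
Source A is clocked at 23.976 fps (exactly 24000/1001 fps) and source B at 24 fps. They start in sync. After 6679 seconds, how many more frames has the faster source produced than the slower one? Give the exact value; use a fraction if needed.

A emits 24000/1001 × 6679 = 160296000/1001 frames; B emits 24 × 6679 = 160296.
Difference = 160296/1001 frames (≈ 160.1359); B is ahead of A.

160296/1001 frames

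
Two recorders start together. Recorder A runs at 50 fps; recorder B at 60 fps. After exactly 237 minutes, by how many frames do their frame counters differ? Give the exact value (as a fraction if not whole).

142200 frames

237 min = 14220 s.
A emits 50 × 14220 = 711000 frames; B emits 60 × 14220 = 853200.
Difference = 142200 frames; B is ahead of A.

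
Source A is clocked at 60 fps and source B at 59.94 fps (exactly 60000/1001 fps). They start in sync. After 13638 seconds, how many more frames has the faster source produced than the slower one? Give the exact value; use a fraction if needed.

818280/1001 frames

A emits 60 × 13638 = 818280 frames; B emits 60000/1001 × 13638 = 818280000/1001.
Difference = 818280/1001 frames (≈ 817.4625); B is behind A.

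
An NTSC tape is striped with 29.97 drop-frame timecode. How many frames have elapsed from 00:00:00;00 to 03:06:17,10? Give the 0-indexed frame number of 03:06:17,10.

Complete 10-minute blocks: 18, each 17982 frames → 323676.
Remaining 6 whole minutes in the current block: 1800 + 5 × 1798 = 10790 frames.
Within the current minute: 17 × 30 + 10 − 2 = 518 (labels ;00/;01 skipped at this minute). Total = 323676 + 10790 + 518 = 334984.

334984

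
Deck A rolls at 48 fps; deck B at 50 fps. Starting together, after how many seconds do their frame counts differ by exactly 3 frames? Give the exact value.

1.5 seconds

The gap grows by |50 − 48| = 2 frames per second.
Time for a 3-frame gap: 3 ÷ (2) = 1.5 s.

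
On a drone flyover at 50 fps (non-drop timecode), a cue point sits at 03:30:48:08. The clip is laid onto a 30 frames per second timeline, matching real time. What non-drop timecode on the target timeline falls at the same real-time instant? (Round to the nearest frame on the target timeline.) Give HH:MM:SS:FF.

03:30:48:05

Source frame index: (3×3600 + 30×60 + 48) × 50 + 8 = 632408.
Real time: 632408 / (50) = 316204/25 s.
Target frame: (316204/25) × (30) = 1897224/5 ≈ 379444.800 → 379445.
At 30 labels/s: frame 379445 → 03:30:48:05.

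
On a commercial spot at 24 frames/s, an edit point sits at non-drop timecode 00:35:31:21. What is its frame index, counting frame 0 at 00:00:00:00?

Total seconds to the label: (0 × 3600 + 35 × 60 + 31) = 2131.
Frame index = 2131 × 24 + 21 = 51165.

frame 51165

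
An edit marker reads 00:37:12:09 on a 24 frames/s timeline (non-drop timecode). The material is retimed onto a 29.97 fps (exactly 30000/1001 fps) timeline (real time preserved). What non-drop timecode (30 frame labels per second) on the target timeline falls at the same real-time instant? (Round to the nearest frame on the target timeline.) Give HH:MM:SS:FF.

Source frame index: (0×3600 + 37×60 + 12) × 24 + 9 = 53577.
Real time: 53577 / (24) = 17859/8 s.
Target frame: (17859/8) × (30000/1001) = 66971250/1001 ≈ 66904.346 → 66904.
At 30 labels/s: frame 66904 → 00:37:10:04.

00:37:10:04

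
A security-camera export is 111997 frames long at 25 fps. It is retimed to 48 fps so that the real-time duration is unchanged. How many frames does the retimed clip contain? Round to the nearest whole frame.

Frames at target rate = 111997 × (48) / (25) = 5375856/25 ≈ 215034.240.
Nearest whole frame: 215034.

215034 frames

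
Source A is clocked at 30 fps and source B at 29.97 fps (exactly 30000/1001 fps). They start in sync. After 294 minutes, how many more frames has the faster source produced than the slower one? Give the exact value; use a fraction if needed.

75600/143 frames

294 min = 17640 s.
A emits 30 × 17640 = 529200 frames; B emits 30000/1001 × 17640 = 75600000/143.
Difference = 75600/143 frames (≈ 528.6713); B is behind A.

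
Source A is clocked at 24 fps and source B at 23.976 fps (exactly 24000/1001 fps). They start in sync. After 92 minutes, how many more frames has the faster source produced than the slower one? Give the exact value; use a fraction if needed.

132480/1001 frames

92 min = 5520 s.
A emits 24 × 5520 = 132480 frames; B emits 24000/1001 × 5520 = 132480000/1001.
Difference = 132480/1001 frames (≈ 132.3477); B is behind A.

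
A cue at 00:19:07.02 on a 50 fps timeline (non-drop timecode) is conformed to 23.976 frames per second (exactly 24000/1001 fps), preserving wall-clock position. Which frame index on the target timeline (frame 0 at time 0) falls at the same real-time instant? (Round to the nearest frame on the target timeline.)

Source frame index: (0×3600 + 19×60 + 7) × 50 + 2 = 57352.
Real time: 57352 / (50) = 28676/25 s.
Target frame: (28676/25) × (24000/1001) = 27528960/1001 ≈ 27501.459 → 27501.

frame 27501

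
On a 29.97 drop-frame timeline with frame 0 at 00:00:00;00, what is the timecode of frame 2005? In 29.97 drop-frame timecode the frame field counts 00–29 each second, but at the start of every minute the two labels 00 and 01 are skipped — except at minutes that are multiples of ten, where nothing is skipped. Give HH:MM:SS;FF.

Ten DF minutes hold 17982 frames, so frame 2005 lies in block 0 (frames 0–17981) with 2005 frames into that block.
The block's first minute is 1800 frames and the rest 1798 each; 2005 frames reaches minute 1, so 0 × 18 + 1 × 2 = 2 labels have been skipped so far.
Adding those back, label number 2005 + 2 = 2007 at 30 labels/s is 66 s + 27 f = 0 h 1 min 6 s frame 27, i.e. 00:01:06;27.

00:01:06;27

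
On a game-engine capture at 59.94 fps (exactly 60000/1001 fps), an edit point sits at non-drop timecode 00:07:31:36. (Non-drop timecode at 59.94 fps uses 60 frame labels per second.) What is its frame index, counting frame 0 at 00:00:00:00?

frame 27096

Total seconds to the label: (0 × 3600 + 7 × 60 + 31) = 451.
Frame index = 451 × 60 + 36 = 27096.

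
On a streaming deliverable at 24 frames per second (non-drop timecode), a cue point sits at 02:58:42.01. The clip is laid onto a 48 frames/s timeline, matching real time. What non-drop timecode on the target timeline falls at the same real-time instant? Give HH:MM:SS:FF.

02:58:42:02

Source frame index: (2×3600 + 58×60 + 42) × 24 + 1 = 257329.
Real time: 257329 / (24) = 257329/24 s.
Target frame: (257329/24) × (48) = 514658.
At 48 labels/s: frame 514658 → 02:58:42:02.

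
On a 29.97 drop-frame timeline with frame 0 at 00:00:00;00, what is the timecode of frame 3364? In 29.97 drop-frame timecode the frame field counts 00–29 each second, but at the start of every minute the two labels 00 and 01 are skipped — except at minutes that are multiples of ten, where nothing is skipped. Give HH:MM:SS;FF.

00:01:52;06

Ten DF minutes hold 17982 frames, so frame 3364 lies in block 0 (frames 0–17981) with 3364 frames into that block.
The block's first minute is 1800 frames and the rest 1798 each; 3364 frames reaches minute 1, so 0 × 18 + 1 × 2 = 2 labels have been skipped so far.
Adding those back, label number 3364 + 2 = 3366 at 30 labels/s is 112 s + 6 f = 0 h 1 min 52 s frame 6, i.e. 00:01:52;06.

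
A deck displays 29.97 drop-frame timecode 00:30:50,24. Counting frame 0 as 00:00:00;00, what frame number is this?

55470

Complete 10-minute blocks: 3, each 17982 frames → 53946.
Remaining 0 whole minutes in the current block: 0 frames.
Within the current minute: 50 × 30 + 24 = 1524. Total = 53946 + 0 + 1524 = 55470.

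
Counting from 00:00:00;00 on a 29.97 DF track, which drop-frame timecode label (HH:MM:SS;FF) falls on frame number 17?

Ten DF minutes hold 17982 frames, so frame 17 lies in block 0 (frames 0–17981) with 17 frames into that block.
The block's first minute is 1800 frames and the rest 1798 each; 17 frames reaches minute 0, so 0 × 18 + 0 × 2 = 0 labels have been skipped so far.
Adding those back, label number 17 + 0 = 17 at 30 labels/s is 0 s + 17 f = 0 h 0 min 0 s frame 17, i.e. 00:00:00;17.

00:00:00;17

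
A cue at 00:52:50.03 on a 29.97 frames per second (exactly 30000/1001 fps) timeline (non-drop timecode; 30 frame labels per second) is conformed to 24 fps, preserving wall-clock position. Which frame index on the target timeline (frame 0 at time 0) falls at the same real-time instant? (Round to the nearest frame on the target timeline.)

Source frame index: (0×3600 + 52×60 + 50) × 30 + 3 = 95103.
Real time: 95103 / (30000/1001) = 31732701/10000 s.
Target frame: (31732701/10000) × (24) = 95198103/1250 ≈ 76158.482 → 76158.

frame 76158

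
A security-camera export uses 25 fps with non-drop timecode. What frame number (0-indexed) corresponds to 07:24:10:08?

Total seconds to the label: (7 × 3600 + 24 × 60 + 10) = 26650.
Frame index = 26650 × 25 + 8 = 666258.

frame 666258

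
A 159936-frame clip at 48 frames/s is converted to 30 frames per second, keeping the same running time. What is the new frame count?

99960 frames

Target frames = source frames × (target rate / source rate) = 159936 × (30)/(48) = 159936 × 5/8 = 99960.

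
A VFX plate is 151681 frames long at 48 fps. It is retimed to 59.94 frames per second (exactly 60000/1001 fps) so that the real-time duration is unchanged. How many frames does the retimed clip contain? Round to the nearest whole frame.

Frames at target rate = 151681 × (60000/1001) / (48) = 189601250/1001 ≈ 189411.838.
Nearest whole frame: 189412.

189412 frames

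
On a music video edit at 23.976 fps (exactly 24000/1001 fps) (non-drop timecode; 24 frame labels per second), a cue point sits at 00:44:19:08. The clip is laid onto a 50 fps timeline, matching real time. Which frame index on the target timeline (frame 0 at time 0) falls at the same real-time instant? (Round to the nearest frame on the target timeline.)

frame 133100

Source frame index: (0×3600 + 44×60 + 19) × 24 + 8 = 63824.
Real time: 63824 / (24000/1001) = 3992989/1500 s.
Target frame: (3992989/1500) × (50) = 3992989/30 ≈ 133099.633 → 133100.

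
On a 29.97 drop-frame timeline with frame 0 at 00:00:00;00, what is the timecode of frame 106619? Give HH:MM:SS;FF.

00:59:17;17

Each 10-minute DF block holds 10 × 60 × 30 − 9 × 2 = 17982 frames. 106619 ÷ 17982 → 5 full blocks, remainder 16709.
Within the partial block the first minute is 1800 frames and each further minute 1798, so 9 further minute boundaries passed. Total skipped labels = 18 × 5 + 2 × 9 = 108.
Non-drop label index = 106619 + 108 = 106727; at 30 labels/s that is 00:59:17:17, i.e. DF 00:59:17;17.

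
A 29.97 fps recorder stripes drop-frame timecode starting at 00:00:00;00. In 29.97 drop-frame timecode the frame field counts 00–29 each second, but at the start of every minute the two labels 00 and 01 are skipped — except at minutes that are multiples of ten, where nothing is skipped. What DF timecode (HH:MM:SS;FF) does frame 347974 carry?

03:13:30;22

Each 10-minute DF block holds 10 × 60 × 30 − 9 × 2 = 17982 frames. 347974 ÷ 17982 → 19 full blocks, remainder 6316.
Within the partial block the first minute is 1800 frames and each further minute 1798, so 3 further minute boundaries passed. Total skipped labels = 18 × 19 + 2 × 3 = 348.
Non-drop label index = 347974 + 348 = 348322; at 30 labels/s that is 03:13:30:22, i.e. DF 03:13:30;22.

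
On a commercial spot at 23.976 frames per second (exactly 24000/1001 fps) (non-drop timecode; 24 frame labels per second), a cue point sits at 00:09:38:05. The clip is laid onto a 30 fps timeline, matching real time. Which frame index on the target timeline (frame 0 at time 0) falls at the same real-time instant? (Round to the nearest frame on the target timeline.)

frame 17364

Source frame index: (0×3600 + 9×60 + 38) × 24 + 5 = 13877.
Real time: 13877 / (24000/1001) = 13890877/24000 s.
Target frame: (13890877/24000) × (30) = 13890877/800 ≈ 17363.596 → 17364.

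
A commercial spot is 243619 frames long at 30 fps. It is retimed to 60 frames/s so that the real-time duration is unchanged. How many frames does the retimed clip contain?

487238 frames

Target frames = source frames × (target rate / source rate) = 243619 × (60)/(30) = 243619 × 2 = 487238.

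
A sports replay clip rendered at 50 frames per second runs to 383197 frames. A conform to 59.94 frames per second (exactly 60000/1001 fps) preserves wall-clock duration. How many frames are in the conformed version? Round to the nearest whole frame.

459377 frames

Frames at target rate = 383197 × (60000/1001) / (50) = 459836400/1001 ≈ 459377.023.
Nearest whole frame: 459377.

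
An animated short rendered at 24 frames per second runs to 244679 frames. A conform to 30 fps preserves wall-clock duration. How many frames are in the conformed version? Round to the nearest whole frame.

305849 frames

Frames at target rate = 244679 × (30) / (24) = 1223395/4 ≈ 305848.750.
Nearest whole frame: 305849.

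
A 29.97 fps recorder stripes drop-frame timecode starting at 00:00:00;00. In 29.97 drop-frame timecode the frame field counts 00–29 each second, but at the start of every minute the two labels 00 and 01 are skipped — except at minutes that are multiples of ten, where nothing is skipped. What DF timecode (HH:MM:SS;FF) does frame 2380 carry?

00:01:19;12

Ten DF minutes hold 17982 frames, so frame 2380 lies in block 0 (frames 0–17981) with 2380 frames into that block.
The block's first minute is 1800 frames and the rest 1798 each; 2380 frames reaches minute 1, so 0 × 18 + 1 × 2 = 2 labels have been skipped so far.
Adding those back, label number 2380 + 2 = 2382 at 30 labels/s is 79 s + 12 f = 0 h 1 min 19 s frame 12, i.e. 00:01:19;12.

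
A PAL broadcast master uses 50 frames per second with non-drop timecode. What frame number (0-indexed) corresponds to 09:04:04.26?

Total seconds to the label: (9 × 3600 + 4 × 60 + 4) = 32644.
Frame index = 32644 × 50 + 26 = 1632226.

frame 1632226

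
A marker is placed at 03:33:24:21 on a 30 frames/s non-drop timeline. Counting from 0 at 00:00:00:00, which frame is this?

Total seconds to the label: (3 × 3600 + 33 × 60 + 24) = 12804.
Frame index = 12804 × 30 + 21 = 384141.

frame 384141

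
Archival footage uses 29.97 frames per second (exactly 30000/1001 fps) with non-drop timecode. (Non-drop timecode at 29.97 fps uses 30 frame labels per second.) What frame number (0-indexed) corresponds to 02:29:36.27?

269307

Total seconds to the label: (2 × 3600 + 29 × 60 + 36) = 8976.
Frame index = 8976 × 30 + 27 = 269307.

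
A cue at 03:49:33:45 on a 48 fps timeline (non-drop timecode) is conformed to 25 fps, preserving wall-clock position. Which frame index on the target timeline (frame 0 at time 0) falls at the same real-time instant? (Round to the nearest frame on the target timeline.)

Source frame index: (3×3600 + 49×60 + 33) × 48 + 45 = 661149.
Real time: 661149 / (48) = 220383/16 s.
Target frame: (220383/16) × (25) = 5509575/16 ≈ 344348.438 → 344348.

frame 344348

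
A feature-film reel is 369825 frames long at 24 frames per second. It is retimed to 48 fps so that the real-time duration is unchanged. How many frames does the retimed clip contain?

739650 frames

Frames at target rate = 369825 × (48) / (24) = 739650.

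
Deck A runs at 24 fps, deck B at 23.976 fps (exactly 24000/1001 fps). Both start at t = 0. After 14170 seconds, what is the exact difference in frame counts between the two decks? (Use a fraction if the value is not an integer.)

26160/77 frames

A emits 24 × 14170 = 340080 frames; B emits 24000/1001 × 14170 = 26160000/77.
Difference = 26160/77 frames (≈ 339.7403); B is behind A.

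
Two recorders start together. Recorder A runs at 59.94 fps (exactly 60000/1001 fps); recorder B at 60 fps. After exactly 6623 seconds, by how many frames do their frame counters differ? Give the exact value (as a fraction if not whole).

A emits 60000/1001 × 6623 = 397380000/1001 frames; B emits 60 × 6623 = 397380.
Difference = 397380/1001 frames (≈ 396.9830); B is ahead of A.

397380/1001 frames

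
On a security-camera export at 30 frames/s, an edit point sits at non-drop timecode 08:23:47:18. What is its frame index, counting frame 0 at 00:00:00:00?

frame 906828

Total seconds to the label: (8 × 3600 + 23 × 60 + 47) = 30227.
Frame index = 30227 × 30 + 18 = 906828.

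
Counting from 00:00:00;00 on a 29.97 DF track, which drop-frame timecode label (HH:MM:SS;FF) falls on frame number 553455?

05:07:46;29

Ten DF minutes hold 17982 frames, so frame 553455 lies in block 30 (frames 539460–557441) with 13995 frames into that block.
The block's first minute is 1800 frames and the rest 1798 each; 13995 frames reaches minute 7, so 30 × 18 + 7 × 2 = 554 labels have been skipped so far.
Adding those back, label number 553455 + 554 = 554009 at 30 labels/s is 18466 s + 29 f = 5 h 7 min 46 s frame 29, i.e. 05:07:46;29.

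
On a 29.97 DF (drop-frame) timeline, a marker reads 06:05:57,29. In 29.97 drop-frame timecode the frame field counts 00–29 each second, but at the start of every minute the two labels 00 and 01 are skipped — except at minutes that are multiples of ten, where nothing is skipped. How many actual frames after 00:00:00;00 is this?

658081

As if non-drop at 30 labels/s: (6 × 3600 + 5 × 60 + 57) × 30 + 29 = 658739.
Minute boundaries passed: 365; those not divisible by 10: 365 − 36 = 329; dropped labels = 2 × 329 = 658.
Actual frame index = 658739 − 658 = 658081.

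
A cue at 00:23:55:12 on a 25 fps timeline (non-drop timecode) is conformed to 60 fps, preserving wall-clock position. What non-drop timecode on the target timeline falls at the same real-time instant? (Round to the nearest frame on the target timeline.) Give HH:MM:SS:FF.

Source frame index: (0×3600 + 23×60 + 55) × 25 + 12 = 35887.
Real time: 35887 / (25) = 35887/25 s.
Target frame: (35887/25) × (60) = 430644/5 ≈ 86128.800 → 86129.
At 60 labels/s: frame 86129 → 00:23:55:29.

00:23:55:29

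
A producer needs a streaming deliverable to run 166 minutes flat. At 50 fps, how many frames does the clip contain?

498000 frames

166 min = 9960 s.
Frames = 9960 × 50 = 498000.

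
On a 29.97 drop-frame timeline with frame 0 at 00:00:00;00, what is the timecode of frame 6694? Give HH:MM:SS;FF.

00:03:43;10

Each 10-minute DF block holds 10 × 60 × 30 − 9 × 2 = 17982 frames. 6694 ÷ 17982 → 0 full blocks, remainder 6694.
Within the partial block the first minute is 1800 frames and each further minute 1798, so 3 further minute boundaries passed. Total skipped labels = 18 × 0 + 2 × 3 = 6.
Non-drop label index = 6694 + 6 = 6700; at 30 labels/s that is 00:03:43:10, i.e. DF 00:03:43;10.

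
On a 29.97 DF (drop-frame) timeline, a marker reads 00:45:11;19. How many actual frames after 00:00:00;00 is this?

81267

As if non-drop at 30 labels/s: (0 × 3600 + 45 × 60 + 11) × 30 + 19 = 81349.
Minute boundaries passed: 45; those not divisible by 10: 45 − 4 = 41; dropped labels = 2 × 41 = 82.
Actual frame index = 81349 − 82 = 81267.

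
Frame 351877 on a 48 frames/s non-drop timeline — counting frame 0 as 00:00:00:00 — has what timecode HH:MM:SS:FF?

351877 ÷ 48 = 7330 full seconds, remainder 37 frames.
7330 s = 2 h 2 min 10 s.
Timecode: 02:02:10:37.

02:02:10:37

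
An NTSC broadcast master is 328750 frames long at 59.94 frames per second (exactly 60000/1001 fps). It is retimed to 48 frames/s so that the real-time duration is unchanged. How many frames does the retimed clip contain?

Target frames = source frames × (target rate / source rate) = 328750 × (48)/(60000/1001) = 328750 × 1001/1250 = 263263.

263263 frames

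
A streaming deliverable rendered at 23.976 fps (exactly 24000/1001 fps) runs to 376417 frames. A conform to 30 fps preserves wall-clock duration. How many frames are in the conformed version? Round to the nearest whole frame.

Frames at target rate = 376417 × (30) / (24000/1001) = 376793417/800 ≈ 470991.771.
Nearest whole frame: 470992.

470992 frames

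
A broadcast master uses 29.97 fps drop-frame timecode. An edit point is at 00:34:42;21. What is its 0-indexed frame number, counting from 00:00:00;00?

As if non-drop at 30 labels/s: (0 × 3600 + 34 × 60 + 42) × 30 + 21 = 62481.
Minute boundaries passed: 34; those not divisible by 10: 34 − 3 = 31; dropped labels = 2 × 31 = 62.
Actual frame index = 62481 − 62 = 62419.

62419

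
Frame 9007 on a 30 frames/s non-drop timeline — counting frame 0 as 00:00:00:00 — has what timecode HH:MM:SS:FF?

9007 ÷ 30 = 300 full seconds, remainder 7 frames.
300 s = 0 h 5 min 0 s.
Timecode: 00:05:00:07.

00:05:00:07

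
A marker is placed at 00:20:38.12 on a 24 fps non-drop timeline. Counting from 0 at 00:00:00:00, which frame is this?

Total seconds to the label: (0 × 3600 + 20 × 60 + 38) = 1238.
Frame index = 1238 × 24 + 12 = 29724.

29724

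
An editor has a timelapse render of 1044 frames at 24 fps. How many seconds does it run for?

Running time = 1044 / (24) = 43.5 s.

43.5 seconds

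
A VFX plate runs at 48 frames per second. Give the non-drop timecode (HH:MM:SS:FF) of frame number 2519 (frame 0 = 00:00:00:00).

00:00:52:23

2519 ÷ 48 = 52 full seconds, remainder 23 frames.
52 s = 0 h 0 min 52 s.
Timecode: 00:00:52:23.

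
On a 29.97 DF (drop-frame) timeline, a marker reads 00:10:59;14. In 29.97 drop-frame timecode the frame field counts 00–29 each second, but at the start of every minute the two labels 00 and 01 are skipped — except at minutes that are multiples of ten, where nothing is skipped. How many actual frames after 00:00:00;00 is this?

19766

As if non-drop at 30 labels/s: (0 × 3600 + 10 × 60 + 59) × 30 + 14 = 19784.
Minute boundaries passed: 10; those not divisible by 10: 10 − 1 = 9; dropped labels = 2 × 9 = 18.
Actual frame index = 19784 − 18 = 19766.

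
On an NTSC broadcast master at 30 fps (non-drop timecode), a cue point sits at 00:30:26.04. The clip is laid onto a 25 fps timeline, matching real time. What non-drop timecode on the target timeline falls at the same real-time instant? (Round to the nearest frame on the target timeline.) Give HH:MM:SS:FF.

Source frame index: (0×3600 + 30×60 + 26) × 30 + 4 = 54784.
Real time: 54784 / (30) = 27392/15 s.
Target frame: (27392/15) × (25) = 136960/3 ≈ 45653.333 → 45653.
At 25 labels/s: frame 45653 → 00:30:26:03.

00:30:26:03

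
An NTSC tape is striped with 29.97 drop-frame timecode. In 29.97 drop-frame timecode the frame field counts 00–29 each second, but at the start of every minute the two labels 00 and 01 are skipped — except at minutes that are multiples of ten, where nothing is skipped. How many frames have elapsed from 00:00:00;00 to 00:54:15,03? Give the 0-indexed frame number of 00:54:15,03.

Complete 10-minute blocks: 5, each 17982 frames → 89910.
Remaining 4 whole minutes in the current block: 1800 + 3 × 1798 = 7194 frames.
Within the current minute: 15 × 30 + 3 − 2 = 451 (labels ;00/;01 skipped at this minute). Total = 89910 + 7194 + 451 = 97555.

97555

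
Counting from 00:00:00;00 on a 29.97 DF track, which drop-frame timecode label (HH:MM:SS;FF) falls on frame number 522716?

04:50:41;08

Ten DF minutes hold 17982 frames, so frame 522716 lies in block 29 (frames 521478–539459) with 1238 frames into that block.
The block's first minute is 1800 frames and the rest 1798 each; 1238 frames reaches minute 0, so 29 × 18 + 0 × 2 = 522 labels have been skipped so far.
Adding those back, label number 522716 + 522 = 523238 at 30 labels/s is 17441 s + 8 f = 4 h 50 min 41 s frame 8, i.e. 04:50:41;08.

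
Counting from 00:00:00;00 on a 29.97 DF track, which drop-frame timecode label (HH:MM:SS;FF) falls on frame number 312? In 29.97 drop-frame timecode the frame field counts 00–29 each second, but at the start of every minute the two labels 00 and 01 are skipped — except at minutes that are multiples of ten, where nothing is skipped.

00:00:10;12

Ten DF minutes hold 17982 frames, so frame 312 lies in block 0 (frames 0–17981) with 312 frames into that block.
The block's first minute is 1800 frames and the rest 1798 each; 312 frames reaches minute 0, so 0 × 18 + 0 × 2 = 0 labels have been skipped so far.
Adding those back, label number 312 + 0 = 312 at 30 labels/s is 10 s + 12 f = 0 h 0 min 10 s frame 12, i.e. 00:00:10;12.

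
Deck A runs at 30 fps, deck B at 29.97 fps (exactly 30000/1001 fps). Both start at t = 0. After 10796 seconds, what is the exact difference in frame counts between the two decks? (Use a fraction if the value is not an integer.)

A emits 30 × 10796 = 323880 frames; B emits 30000/1001 × 10796 = 323880000/1001.
Difference = 323880/1001 frames (≈ 323.5564); B is behind A.

323880/1001 frames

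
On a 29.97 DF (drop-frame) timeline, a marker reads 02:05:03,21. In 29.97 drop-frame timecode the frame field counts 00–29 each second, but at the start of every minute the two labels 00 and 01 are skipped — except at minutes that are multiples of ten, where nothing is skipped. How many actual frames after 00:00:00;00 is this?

224885

Complete 10-minute blocks: 12, each 17982 frames → 215784.
Remaining 5 whole minutes in the current block: 1800 + 4 × 1798 = 8992 frames.
Within the current minute: 3 × 30 + 21 − 2 = 109 (labels ;00/;01 skipped at this minute). Total = 215784 + 8992 + 109 = 224885.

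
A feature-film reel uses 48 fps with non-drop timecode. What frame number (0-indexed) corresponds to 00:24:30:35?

Total seconds to the label: (0 × 3600 + 24 × 60 + 30) = 1470.
Frame index = 1470 × 48 + 35 = 70595.

70595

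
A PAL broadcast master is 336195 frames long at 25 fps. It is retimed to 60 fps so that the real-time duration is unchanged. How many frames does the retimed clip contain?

806868 frames

Frames at target rate = 336195 × (60) / (25) = 806868.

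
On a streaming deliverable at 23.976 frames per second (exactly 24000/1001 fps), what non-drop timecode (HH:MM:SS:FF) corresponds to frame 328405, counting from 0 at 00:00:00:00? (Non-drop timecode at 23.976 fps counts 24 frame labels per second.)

328405 ÷ 24 = 13683 full seconds, remainder 13 frames.
13683 s = 3 h 48 min 3 s.
Timecode: 03:48:03:13.

03:48:03:13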